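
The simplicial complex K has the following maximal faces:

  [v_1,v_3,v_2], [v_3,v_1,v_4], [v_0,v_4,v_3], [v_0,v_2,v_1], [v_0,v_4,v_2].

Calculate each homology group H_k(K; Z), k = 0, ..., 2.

We work with the vertex ordering v_0 < v_1 < v_2 < v_3 < v_4. The simplices of K, each written with vertices in increasing order, are:

  0-simplices (5): [v_0], [v_1], [v_2], [v_3], [v_4]
  1-simplices (10): [v_0,v_1], [v_0,v_2], [v_0,v_3], [v_0,v_4], [v_1,v_2], [v_1,v_3], [v_1,v_4], [v_2,v_3], [v_2,v_4], [v_3,v_4]
  2-simplices (5): [v_0,v_1,v_2], [v_0,v_2,v_4], [v_0,v_3,v_4], [v_1,v_2,v_3], [v_1,v_3,v_4]

giving chain groups C_0 ≅ Z^5, C_1 ≅ Z^10, C_2 ≅ Z^5.

∂_1: C_1 → C_0 maps an edge to its endpoints' difference, ∂[p,q] = q − p.
The 5×10 boundary matrix has rank 4 and Smith normal form diag(1,1,1,1).

The boundary map ∂_2: C_2 → C_1 maps a triangle to the signed sum of its edges. For instance
  ∂[v_1,v_3,v_4] = [v_3,v_4] − [v_1,v_4] + [v_1,v_3],
  ∂[v_0,v_1,v_2] = [v_1,v_2] − [v_0,v_2] + [v_0,v_1].
The 10×5 boundary matrix has rank 5 and Smith normal form diag(1,1,1,1,1).

Computing H_k = (kernel of ∂_k) / (image of ∂_{k+1}):

  H_0: rank C_0 − rank ∂_1 = 5 − 4 = 1, and the invariant factors of ∂_1 are all 1, so H_0 = Z.
  H_1: rank ker ∂_1 − rank ∂_2 = (10 − 4) − 5 = 1, and the invariant factors of ∂_2 are all 1, so H_1 = Z.
  H_2: rank ker ∂_2 − rank ∂_3 = (5 − 5) − 0 = 0, and there is no ∂_3, so H_2 = 0.

As a check, the Euler characteristic is 5 − 10 + 5 = 0, which agrees with 1 − 1 + 0 = 0.

H_0 = Z,  H_1 = Z,  H_2 = 0.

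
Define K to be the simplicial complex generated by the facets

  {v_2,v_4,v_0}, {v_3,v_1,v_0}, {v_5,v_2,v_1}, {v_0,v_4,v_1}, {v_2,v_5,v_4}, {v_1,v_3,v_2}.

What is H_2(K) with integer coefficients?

H_2 = 0.

Order the vertices as v_0 < v_1 < v_2 < v_3 < v_4 < v_5. Listing each simplex with vertices in this order, K has dimension 2 with simplices:

  0-simplices (6): [v_0], [v_1], [v_2], [v_3], [v_4], [v_5]
  1-simplices (12): [v_0,v_1], [v_0,v_2], [v_0,v_3], [v_0,v_4], [v_1,v_2], [v_1,v_3], [v_1,v_4], [v_1,v_5], [v_2,v_3], [v_2,v_4], [v_2,v_5], [v_4,v_5]
  2-simplices (6): [v_0,v_1,v_3], [v_0,v_1,v_4], [v_0,v_2,v_4], [v_1,v_2,v_3], [v_1,v_2,v_5], [v_2,v_4,v_5]

giving chain groups C_0 ≅ Z^6, C_1 ≅ Z^12, C_2 ≅ Z^6.

Boundary ∂_1: C_1 → C_0 maps an edge to its endpoints' difference, ∂[p,q] = q − p.
As a 6×12 matrix over Z this has rank 5, with invariant factors (1,1,1,1,1).

∂_2: C_2 → C_1 maps a triangle to the signed sum of its edges. For instance
  ∂[v_0,v_1,v_3] = [v_1,v_3] − [v_0,v_3] + [v_0,v_1],
  ∂[v_0,v_1,v_4] = [v_1,v_4] − [v_0,v_4] + [v_0,v_1].
As a 12×6 matrix over Z this has rank 6, with invariant factors (1,1,1,1,1,1).

Now H_k = ker ∂_k / im ∂_{k+1}, so:

  H_2: rank ker ∂_2 − rank ∂_3 = (6 − 6) − 0 = 0, and there is no ∂_3, so H_2 = 0.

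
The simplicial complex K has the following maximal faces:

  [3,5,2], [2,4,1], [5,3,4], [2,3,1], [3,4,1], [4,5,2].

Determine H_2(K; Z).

We work with the vertex ordering 1 < 2 < 3 < 4 < 5. The simplices of K, each written with vertices in increasing order, are:

  0-simplices (5): [1], [2], [3], [4], [5]
  1-simplices (9): [1,2], [1,3], [1,4], [2,3], [2,4], [2,5], [3,4], [3,5], [4,5]
  2-simplices (6): [1,2,3], [1,2,4], [1,3,4], [2,3,5], [2,4,5], [3,4,5]

giving chain groups C_0 ≅ Z^5, C_1 ≅ Z^9, C_2 ≅ Z^6.

Boundary ∂_1: C_1 → C_0 is given by ∂[p,q] = [q] − [p]. For instance
  ∂[1,4] = [4] − [1].
As a 5×9 matrix over Z this has rank 4, with invariant factors (1,1,1,1).

∂_2: C_2 → C_1 acts by ∂[p,q,r] = [q,r] − [p,r] + [p,q]. For instance
  ∂[1,3,4] = [3,4] − [1,4] + [1,3],
  ∂[2,4,5] = [4,5] − [2,5] + [2,4].
The resulting 9×6 matrix has rank 5, and its Smith normal form has invariant factors (1,1,1,1,1).

Now H_k = ker ∂_k / im ∂_{k+1}, so:

  H_2: rank ker ∂_2 − rank ∂_3 = (6 − 5) − 0 = 1, and there is no ∂_3, so H_2 ≅ Z.

H_2 ≅ Z.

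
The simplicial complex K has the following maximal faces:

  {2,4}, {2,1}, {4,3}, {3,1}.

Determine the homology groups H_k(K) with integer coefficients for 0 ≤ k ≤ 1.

We work with the vertex ordering 1 < 2 < 3 < 4. The simplices of K, each written with vertices in increasing order, are:

  0-simplices (4): [1], [2], [3], [4]
  1-simplices (4): [1,2], [1,3], [2,4], [3,4]

giving chain groups C_0 ≅ Z^4, C_1 ≅ Z^4.

The boundary map ∂_1: C_1 → C_0 is given by ∂[p,q] = [q] − [p]. For instance
  ∂[2,4] = [4] − [2].
The 4×4 boundary matrix has rank 3 and Smith normal form diag(1,1,1).

Now H_k = ker ∂_k / im ∂_{k+1}, so:

  H_0: rank C_0 − rank ∂_1 = 4 − 3 = 1, and the invariant factors of ∂_1 are all 1, so H_0 ≅ Z.
  H_1: rank ker ∂_1 − rank ∂_2 = (4 − 3) − 0 = 1, and there is no ∂_2, so H_1 ≅ Z.

H_0 ≅ Z,  H_1 ≅ Z.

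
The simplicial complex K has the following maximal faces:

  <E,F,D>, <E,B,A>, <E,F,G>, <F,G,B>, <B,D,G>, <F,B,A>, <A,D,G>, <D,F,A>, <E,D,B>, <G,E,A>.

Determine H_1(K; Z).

H_1 ≅ Z/2.

Take the total order A < B < D < E < F < G on the vertex set. Then K (dimension 2) consists of the simplices:

  0-simplices (6): A, B, D, E, F, G
  1-simplices (15): AB, AD, AE, AF, AG, BD, BE, BF, BG, DE, DF, DG, EF, EG, FG
  2-simplices (10): ABE, ABF, ADF, ADG, AEG, BDE, BDG, BFG, DEF, EFG

so the chain groups are C_0 ≅ Z^6, C_1 ≅ Z^15, C_2 ≅ Z^10.

The boundary map ∂_1: C_1 → C_0 is given by ∂[p,q] = [q] − [p]. For instance
  ∂AG = G − A.
As a 6×15 matrix over Z this has rank 5, with invariant factors (1,1,1,1,1).

Boundary ∂_2: C_2 → C_1 maps a triangle to the signed sum of its edges. For instance
  ∂BDG = DG − BG + BD,
  ∂DEF = EF − DF + DE.
As a 15×10 matrix over Z this has rank 10, with invariant factors (1,1,1,1,1,1,1,1,1,2).

Reading off H_k = ker ∂_k / im ∂_{k+1}:

  H_1: rank ker ∂_1 − rank ∂_2 = (15 − 5) − 10 = 0, and ∂_2 has invariant factor 2 > 1, so H_1 ≅ Z/2.

(K is a triangulation of the real projective plane RP^2.)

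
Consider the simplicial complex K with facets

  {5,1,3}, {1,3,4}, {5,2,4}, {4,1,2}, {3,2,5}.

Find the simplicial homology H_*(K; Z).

H_0 ≅ Z,  H_1 ≅ Z,  H_2 = 0.

Fix the vertex order 1 < 2 < 3 < 4 < 5 and write every simplex with vertices in increasing order. Then dim K = 2 and the simplices of K are:

  0-simplices (5): [1], [2], [3], [4], [5]
  1-simplices (10): [1,2], [1,3], [1,4], [1,5], [2,3], [2,4], [2,5], [3,4], [3,5], [4,5]
  2-simplices (5): [1,2,4], [1,3,4], [1,3,5], [2,3,5], [2,4,5]

so the chain groups are C_0 ≅ Z^5, C_1 ≅ Z^10, C_2 ≅ Z^5.

The boundary map ∂_1: C_1 → C_0 maps an edge to its endpoints' difference, ∂[p,q] = q − p.
As a 5×10 matrix over Z this has rank 4, with invariant factors (1,1,1,1).

∂_2: C_2 → C_1 maps a triangle to the signed sum of its edges. For instance
  ∂[1,2,4] = [2,4] − [1,4] + [1,2],
  ∂[1,3,4] = [3,4] − [1,4] + [1,3].
The 10×5 boundary matrix has rank 5 and Smith normal form diag(1,1,1,1,1).

From H_k ≅ ker(∂_k) / im(∂_{k+1}) we obtain:

  H_0: rank C_0 − rank ∂_1 = 5 − 4 = 1, and the invariant factors of ∂_1 are all 1, so H_0 ≅ Z.
  H_1: rank ker ∂_1 − rank ∂_2 = (10 − 4) − 5 = 1, and the invariant factors of ∂_2 are all 1, so H_1 ≅ Z.
  H_2: rank ker ∂_2 − rank ∂_3 = (5 − 5) − 0 = 0, and there is no ∂_3, so H_2 ≅ 0.

(K is a triangulation of the Möbius band.)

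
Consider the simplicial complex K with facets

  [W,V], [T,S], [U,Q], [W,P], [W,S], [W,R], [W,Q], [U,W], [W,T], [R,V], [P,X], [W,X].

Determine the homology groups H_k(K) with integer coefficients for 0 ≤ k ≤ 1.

H_0 = Z,  H_1 = Z^4.

Take the total order P < Q < R < S < T < U < V < W < X on the vertex set. Then K (dimension 1) consists of the simplices:

  0-simplices (9): P, Q, R, S, T, U, V, W, X
  1-simplices (12): PW, PX, QU, QW, RV, RW, ST, SW, TW, UW, VW, WX

Hence C_0 ≅ Z^9, C_1 ≅ Z^12.

Boundary ∂_1: C_1 → C_0 is given by ∂[p,q] = [q] − [p].
The 9×12 boundary matrix has rank 8 and Smith normal form diag(1,1,1,1,1,1,1,1).

Computing H_k = (kernel of ∂_k) / (image of ∂_{k+1}):

  H_0: rank C_0 − rank ∂_1 = 9 − 8 = 1, and the invariant factors of ∂_1 are all 1, so H_0 ≅ Z.
  H_1: rank ker ∂_1 − rank ∂_2 = (12 − 8) − 0 = 4, and there is no ∂_2, so H_1 ≅ Z^4.

As a check, the Euler characteristic is 9 − 12 = -3, which agrees with 1 − 4 = -3.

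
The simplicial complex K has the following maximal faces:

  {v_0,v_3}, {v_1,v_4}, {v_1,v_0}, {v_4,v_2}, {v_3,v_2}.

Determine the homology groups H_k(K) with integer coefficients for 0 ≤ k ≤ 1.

H_0 ≅ Z,  H_1 ≅ Z.

Fix the vertex order v_0 < v_1 < v_2 < v_3 < v_4 and write every simplex with vertices in increasing order. Then dim K = 1 and the simplices of K are:

  0-simplices (5): [v_0], [v_1], [v_2], [v_3], [v_4]
  1-simplices (5): [v_0,v_1], [v_0,v_3], [v_1,v_4], [v_2,v_3], [v_2,v_4]

Hence C_0 ≅ Z^5, C_1 ≅ Z^5.

Boundary ∂_1: C_1 → C_0 maps an edge to its endpoints' difference, ∂[p,q] = q − p. For instance
  ∂[v_2,v_4] = [v_4] − [v_2].
This gives a 5×5 integer matrix of rank 4; reducing to Smith normal form yields diagonal entries (1,1,1,1).

Reading off H_k = ker ∂_k / im ∂_{k+1}:

  H_0: rank C_0 − rank ∂_1 = 5 − 4 = 1, and the invariant factors of ∂_1 are all 1, so H_0 = Z.
  H_1: rank ker ∂_1 − rank ∂_2 = (5 − 4) − 0 = 1, and there is no ∂_2, so H_1 = Z.

As a check, the Euler characteristic is 5 − 5 = 0, which agrees with 1 − 1 = 0.
(K is a triangulation of the circle S^1.)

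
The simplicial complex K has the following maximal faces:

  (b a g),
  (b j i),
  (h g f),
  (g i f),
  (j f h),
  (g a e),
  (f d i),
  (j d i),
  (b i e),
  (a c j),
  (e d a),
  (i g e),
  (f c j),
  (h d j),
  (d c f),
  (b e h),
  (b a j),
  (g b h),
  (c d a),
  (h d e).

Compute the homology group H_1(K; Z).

Fix the vertex order a < b < c < d < e < f < g < h < i < j and write every simplex with vertices in increasing order. Then dim K = 2 and the simplices of K are:

  0-simplices (10): a, b, c, d, e, f, g, h, i, j
  1-simplices (30): ab, ac, ad, ae, ag, aj, be, bg, bh, bi, bj, cd, cf, cj, de, df, dh, di, dj, eg, eh, ei, fg, fh, fi, fj, gh, gi, hj, ij
  2-simplices (20): abg, abj, acd, acj, ade, aeg, beh, bei, bgh, bij, cdf, cfj, deh, dfi, dhj, dij, egi, fgh, fgi, fhj

so the chain groups are C_0 ≅ Z^10, C_1 ≅ Z^30, C_2 ≅ Z^20.

The boundary map ∂_1: C_1 → C_0 is given by ∂[p,q] = [q] − [p].
As a 10×30 matrix over Z this has rank 9, with invariant factors (1,1,1,1,1,1,1,1,1).

Boundary ∂_2: C_2 → C_1 maps a triangle to the signed sum of its edges. For instance
  ∂bgh = gh − bh + bg,
  ∂bij = ij − bj + bi.
The 30×20 boundary matrix has rank 20 and Smith normal form diag(1,1,1,1,1,1,1,1,1,1,1,1,1,1,1,1,1,1,1,2).

From H_k ≅ ker(∂_k) / im(∂_{k+1}) we obtain:

  H_1: rank ker ∂_1 − rank ∂_2 = (30 − 9) − 20 = 1, and ∂_2 has invariant factor 2 > 1, so H_1 ≅ Z ⊕ Z_2.

H_1 ≅ Z ⊕ Z_2.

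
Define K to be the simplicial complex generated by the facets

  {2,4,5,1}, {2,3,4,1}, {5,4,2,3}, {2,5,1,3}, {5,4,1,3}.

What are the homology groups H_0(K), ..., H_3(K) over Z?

H_0 = Z,  H_1 = 0,  H_2 = 0,  H_3 = Z.

Take the total order 1 < 2 < 3 < 4 < 5 on the vertex set. Then K (dimension 3) consists of the simplices:

  0-simplices (5): [1], [2], [3], [4], [5]
  1-simplices (10): [1,2], [1,3], [1,4], [1,5], [2,3], [2,4], [2,5], [3,4], [3,5], [4,5]
  2-simplices (10): [1,2,3], [1,2,4], [1,2,5], [1,3,4], [1,3,5], [1,4,5], [2,3,4], [2,3,5], [2,4,5], [3,4,5]
  3-simplices (5): [1,2,3,4], [1,2,3,5], [1,2,4,5], [1,3,4,5], [2,3,4,5]

so the chain groups are C_0 ≅ Z^5, C_1 ≅ Z^10, C_2 ≅ Z^10, C_3 ≅ Z^5.

The boundary map ∂_1: C_1 → C_0 sends each edge [p,q] (with p < q) to q − p.
This gives a 5×10 integer matrix of rank 4; reducing to Smith normal form yields diagonal entries (1,1,1,1).

Boundary ∂_2: C_2 → C_1 sends each 2-simplex [p,q,r] to [q,r] − [p,r] + [p,q]. For instance
  ∂[2,3,5] = [3,5] − [2,5] + [2,3],
  ∂[1,2,3] = [2,3] − [1,3] + [1,2].
As a 10×10 matrix over Z this has rank 6, with invariant factors (1,1,1,1,1,1).

∂_3: C_3 → C_2 sends each 3-simplex σ to the alternating sum Σ_i (−1)^i (σ with its i-th vertex removed). For instance
  ∂[1,3,4,5] = [3,4,5] − [1,4,5] + [1,3,5] − [1,3,4],
  ∂[2,3,4,5] = [3,4,5] − [2,4,5] + [2,3,5] − [2,3,4].
The resulting 10×5 matrix has rank 4, and its Smith normal form has invariant factors (1,1,1,1).

From H_k ≅ ker(∂_k) / im(∂_{k+1}) we obtain:

  H_0: rank C_0 − rank ∂_1 = 5 − 4 = 1, and the invariant factors of ∂_1 are all 1, so H_0 = Z.
  H_1: rank ker ∂_1 − rank ∂_2 = (10 − 4) − 6 = 0, and the invariant factors of ∂_2 are all 1, so H_1 = 0.
  H_2: rank ker ∂_2 − rank ∂_3 = (10 − 6) − 4 = 0, and the invariant factors of ∂_3 are all 1, so H_2 = 0.
  H_3: rank ker ∂_3 − rank ∂_4 = (5 − 4) − 0 = 1, and there is no ∂_4, so H_3 = Z.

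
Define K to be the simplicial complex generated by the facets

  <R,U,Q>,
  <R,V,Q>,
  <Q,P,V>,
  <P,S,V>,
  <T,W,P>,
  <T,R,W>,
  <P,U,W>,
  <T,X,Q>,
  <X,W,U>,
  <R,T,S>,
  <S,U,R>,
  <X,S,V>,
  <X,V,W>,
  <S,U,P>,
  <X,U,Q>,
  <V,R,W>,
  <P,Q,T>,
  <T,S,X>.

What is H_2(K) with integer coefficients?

H_2 = Z.

Fix the vertex order P < Q < R < S < T < U < V < W < X and write every simplex with vertices in increasing order. Then dim K = 2 and the simplices of K are:

  0-simplices (9): P, Q, R, S, T, U, V, W, X
  1-simplices (27): PQ, PS, PT, PU, PV, PW, QR, QT, QU, QV, QX, RS, RT, RU, RV, RW, ST, SU, SV, SX, TW, TX, UW, UX, VW, VX, WX
  2-simplices (18): PQT, PQV, PSU, PSV, PTW, PUW, QRU, QRV, QTX, QUX, RST, RSU, RTW, RVW, STX, SVX, UWX, VWX

Hence C_0 ≅ Z^9, C_1 ≅ Z^27, C_2 ≅ Z^18.

Boundary ∂_1: C_1 → C_0 is given by ∂[p,q] = [q] − [p]. For instance
  ∂RU = U − R.
As a 9×27 matrix over Z this has rank 8, with invariant factors (1,1,1,1,1,1,1,1).

∂_2: C_2 → C_1 acts by ∂[p,q,r] = [q,r] − [p,r] + [p,q]. For instance
  ∂QRV = RV − QV + QR,
  ∂PSV = SV − PV + PS.
The resulting 27×18 matrix has rank 17, and its Smith normal form has invariant factors (1,1,1,1,1,1,1,1,1,1,1,1,1,1,1,1,1).

Now H_k = ker ∂_k / im ∂_{k+1}, so:

  H_2: rank ker ∂_2 − rank ∂_3 = (18 − 17) − 0 = 1, and there is no ∂_3, so H_2 = Z.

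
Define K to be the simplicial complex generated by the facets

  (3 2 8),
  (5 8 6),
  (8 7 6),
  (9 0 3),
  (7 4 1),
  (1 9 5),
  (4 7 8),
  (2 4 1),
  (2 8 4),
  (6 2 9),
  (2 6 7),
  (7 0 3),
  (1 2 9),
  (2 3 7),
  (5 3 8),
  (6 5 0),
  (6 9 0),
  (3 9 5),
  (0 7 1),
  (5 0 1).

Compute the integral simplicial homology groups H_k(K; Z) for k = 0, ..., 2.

H_0 ≅ Z,  H_1 ≅ Z × Z/2,  H_2 = 0.

K has 10 vertices, 30 edges, 20 triangles.
rank ∂_0 = 0, rank ∂_1 = 9 ⇒ b_0 = 10 − 0 − 9 = 1; all invariant factors of ∂_1 are 1 so no torsion. So H_0 = Z.
rank ∂_1 = 9, rank ∂_2 = 20 ⇒ b_1 = 30 − 9 − 20 = 1; ∂_2 has invariant factor(s) [2] giving torsion. So H_1 = Z × Z/2.
rank ∂_2 = 20, rank ∂_3 = 0 ⇒ b_2 = 20 − 20 − 0 = 0. So H_2 = 0.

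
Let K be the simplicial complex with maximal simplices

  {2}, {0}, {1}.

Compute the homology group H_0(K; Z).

K has 3 vertices.
rank ∂_0 = 0, rank ∂_1 = 0 ⇒ b_0 = 3 − 0 − 0 = 3. So H_0 = Z^3.

H_0 = Z^3.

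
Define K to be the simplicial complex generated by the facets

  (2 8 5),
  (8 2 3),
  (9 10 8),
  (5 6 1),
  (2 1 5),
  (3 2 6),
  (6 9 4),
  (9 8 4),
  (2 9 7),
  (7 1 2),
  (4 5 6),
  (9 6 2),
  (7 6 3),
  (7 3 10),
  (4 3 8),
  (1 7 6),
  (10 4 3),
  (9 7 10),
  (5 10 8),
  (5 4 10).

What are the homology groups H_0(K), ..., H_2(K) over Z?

Fix the vertex order 1 < 2 < 3 < 4 < 5 < 6 < 7 < 8 < 9 < 10 and write every simplex with vertices in increasing order. Then dim K = 2 and the simplices of K are:

  0-simplices (10): [1], [2], [3], [4], [5], [6], [7], [8], [9], [10]
  1-simplices (30): (30 of them)
  2-simplices (20): (20 of them)

Hence C_0 ≅ Z^10, C_1 ≅ Z^30, C_2 ≅ Z^20.

Boundary ∂_1: C_1 → C_0 maps an edge to its endpoints' difference, ∂[p,q] = q − p.
This gives a 10×30 integer matrix of rank 9; reducing to Smith normal form yields diagonal entries (1,1,1,1,1,1,1,1,1).

∂_2: C_2 → C_1 sends each 2-simplex [p,q,r] to [q,r] − [p,r] + [p,q]. For instance
  ∂[2,3,6] = [3,6] − [2,6] + [2,3],
  ∂[7,9,10] = [9,10] − [7,10] + [7,9].
The 30×20 boundary matrix has rank 20 and Smith normal form diag(1,1,1,1,1,1,1,1,1,1,1,1,1,1,1,1,1,1,1,2).

Computing H_k = (kernel of ∂_k) / (image of ∂_{k+1}):

  H_0: rank C_0 − rank ∂_1 = 10 − 9 = 1, and the invariant factors of ∂_1 are all 1, so H_0 ≅ Z.
  H_1: rank ker ∂_1 − rank ∂_2 = (30 − 9) − 20 = 1, and ∂_2 has invariant factor 2 > 1, so H_1 ≅ Z ⊕ Z/2.
  H_2: rank ker ∂_2 − rank ∂_3 = (20 − 20) − 0 = 0, and there is no ∂_3, so H_2 ≅ 0.

H_0 ≅ Z,  H_1 ≅ Z ⊕ Z/2,  H_2 = 0.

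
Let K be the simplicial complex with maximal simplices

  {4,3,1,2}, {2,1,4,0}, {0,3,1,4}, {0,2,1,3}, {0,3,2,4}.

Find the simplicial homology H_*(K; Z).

Fix the vertex order 0 < 1 < 2 < 3 < 4 and write every simplex with vertices in increasing order. Then dim K = 3 and the simplices of K are:

  0-simplices (5): [0], [1], [2], [3], [4]
  1-simplices (10): [0,1], [0,2], [0,3], [0,4], [1,2], [1,3], [1,4], [2,3], [2,4], [3,4]
  2-simplices (10): [0,1,2], [0,1,3], [0,1,4], [0,2,3], [0,2,4], [0,3,4], [1,2,3], [1,2,4], [1,3,4], [2,3,4]
  3-simplices (5): [0,1,2,3], [0,1,2,4], [0,1,3,4], [0,2,3,4], [1,2,3,4]

Hence C_0 ≅ Z^5, C_1 ≅ Z^10, C_2 ≅ Z^10, C_3 ≅ Z^5.

∂_1: C_1 → C_0 is given by ∂[p,q] = [q] − [p]. For instance
  ∂[1,3] = [3] − [1].
The resulting 5×10 matrix has rank 4, and its Smith normal form has invariant factors (1,1,1,1).

∂_2: C_2 → C_1 acts by ∂[p,q,r] = [q,r] − [p,r] + [p,q]. For instance
  ∂[0,2,3] = [2,3] − [0,3] + [0,2],
  ∂[1,2,3] = [2,3] − [1,3] + [1,2].
This gives a 10×10 integer matrix of rank 6; reducing to Smith normal form yields diagonal entries (1,1,1,1,1,1).

Boundary ∂_3: C_3 → C_2 sends each 3-simplex σ to the alternating sum Σ_i (−1)^i (σ with its i-th vertex removed). For instance
  ∂[0,2,3,4] = [2,3,4] − [0,3,4] + [0,2,4] − [0,2,3],
  ∂[0,1,2,3] = [1,2,3] − [0,2,3] + [0,1,3] − [0,1,2].
The resulting 10×5 matrix has rank 4, and its Smith normal form has invariant factors (1,1,1,1).

From H_k ≅ ker(∂_k) / im(∂_{k+1}) we obtain:

  H_0: rank C_0 − rank ∂_1 = 5 − 4 = 1, and the invariant factors of ∂_1 are all 1, so H_0 = Z.
  H_1: rank ker ∂_1 − rank ∂_2 = (10 − 4) − 6 = 0, and the invariant factors of ∂_2 are all 1, so H_1 = 0.
  H_2: rank ker ∂_2 − rank ∂_3 = (10 − 6) − 4 = 0, and the invariant factors of ∂_3 are all 1, so H_2 = 0.
  H_3: rank ker ∂_3 − rank ∂_4 = (5 − 4) − 0 = 1, and there is no ∂_4, so H_3 = Z.

(K is a triangulation of the 3-sphere S^3.)

H_0 ≅ Z,  H_1 = 0,  H_2 = 0,  H_3 ≅ Z.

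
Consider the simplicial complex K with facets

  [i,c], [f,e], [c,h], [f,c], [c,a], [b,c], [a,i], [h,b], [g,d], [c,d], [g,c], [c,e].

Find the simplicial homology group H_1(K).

K has 9 vertices, 12 edges.
rank ∂_1 = 8, rank ∂_2 = 0 ⇒ b_1 = 12 − 8 − 0 = 4. So H_1 = Z^4.

H_1 = Z^4.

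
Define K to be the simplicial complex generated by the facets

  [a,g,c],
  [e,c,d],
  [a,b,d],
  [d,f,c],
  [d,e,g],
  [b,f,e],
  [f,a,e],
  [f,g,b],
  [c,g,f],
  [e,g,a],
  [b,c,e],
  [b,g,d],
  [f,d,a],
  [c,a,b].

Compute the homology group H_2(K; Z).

Take the total order a < b < c < d < e < f < g on the vertex set. Then K (dimension 2) consists of the simplices:

  0-simplices (7): a, b, c, d, e, f, g
  1-simplices (21): ab, ac, ad, ae, af, ag, bc, bd, be, bf, bg, cd, ce, cf, cg, de, df, dg, ef, eg, fg
  2-simplices (14): abc, abd, acg, adf, aef, aeg, bce, bdg, bef, bfg, cde, cdf, cfg, deg

Hence C_0 ≅ Z^7, C_1 ≅ Z^21, C_2 ≅ Z^14.

Boundary ∂_1: C_1 → C_0 is given by ∂[p,q] = [q] − [p].
The resulting 7×21 matrix has rank 6, and its Smith normal form has invariant factors (1,1,1,1,1,1).

Boundary ∂_2: C_2 → C_1 acts by ∂[p,q,r] = [q,r] − [p,r] + [p,q]. For instance
  ∂aeg = eg − ag + ae,
  ∂deg = eg − dg + de.
The resulting 21×14 matrix has rank 13, and its Smith normal form has invariant factors (1,1,1,1,1,1,1,1,1,1,1,1,1).

From H_k ≅ ker(∂_k) / im(∂_{k+1}) we obtain:

  H_2: rank ker ∂_2 − rank ∂_3 = (14 − 13) − 0 = 1, and there is no ∂_3, so H_2 = Z.

(K is a triangulation of the torus T^2.)

H_2 = Z.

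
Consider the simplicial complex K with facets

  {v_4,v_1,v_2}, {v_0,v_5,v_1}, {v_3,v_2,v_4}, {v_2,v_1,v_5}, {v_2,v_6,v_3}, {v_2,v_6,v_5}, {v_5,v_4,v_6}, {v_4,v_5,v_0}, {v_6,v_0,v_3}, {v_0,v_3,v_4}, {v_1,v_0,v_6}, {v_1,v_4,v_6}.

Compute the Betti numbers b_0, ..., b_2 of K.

b_0 = 1, b_1 = 0, b_2 = 0.

Fix the vertex order v_0 < v_1 < v_2 < v_3 < v_4 < v_5 < v_6 and write every simplex with vertices in increasing order. Then dim K = 2 and the simplices of K are:

  0-simplices (7): [v_0], [v_1], [v_2], [v_3], [v_4], [v_5], [v_6]
  1-simplices (18): (18 of them)
  2-simplices (12): (12 of them)

giving chain groups C_0 ≅ Z^7, C_1 ≅ Z^18, C_2 ≅ Z^12.

The boundary map ∂_1: C_1 → C_0 is given by ∂[p,q] = [q] − [p]. For instance
  ∂[v_5,v_6] = [v_6] − [v_5].
As a 7×18 matrix over Z this has rank 6, with invariant factors (1,1,1,1,1,1).

∂_2: C_2 → C_1 acts by ∂[p,q,r] = [q,r] − [p,r] + [p,q]. For instance
  ∂[v_0,v_3,v_4] = [v_3,v_4] − [v_0,v_4] + [v_0,v_3],
  ∂[v_2,v_3,v_6] = [v_3,v_6] − [v_2,v_6] + [v_2,v_3].
The resulting 18×12 matrix has rank 12, and its Smith normal form has invariant factors (1,1,1,1,1,1,1,1,1,1,1,2).

From H_k ≅ ker(∂_k) / im(∂_{k+1}) we obtain:

  H_0: rank C_0 − rank ∂_1 = 7 − 6 = 1, and the invariant factors of ∂_1 are all 1, so H_0 = Z.
  H_1: rank ker ∂_1 − rank ∂_2 = (18 − 6) − 12 = 0, and ∂_2 has invariant factor 2 > 1, so H_1 = Z_2.
  H_2: rank ker ∂_2 − rank ∂_3 = (12 − 12) − 0 = 0, and there is no ∂_3, so H_2 = 0.

As a check, the Euler characteristic is 7 − 18 + 12 = 1, which agrees with 1 − 0 + 0 = 1.
(K is a triangulation of the real projective plane RP^2.)

Hence the Betti numbers are b_0 = 1, b_1 = 0, b_2 = 0.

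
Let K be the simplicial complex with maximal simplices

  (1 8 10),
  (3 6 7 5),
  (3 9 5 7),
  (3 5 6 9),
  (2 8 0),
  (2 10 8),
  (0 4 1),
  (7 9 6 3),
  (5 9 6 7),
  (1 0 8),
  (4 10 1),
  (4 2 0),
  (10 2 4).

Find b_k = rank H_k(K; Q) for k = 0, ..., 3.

K has 11 vertices, 22 edges, 18 triangles, 5 3-simplices.
rank ∂_0 = 0, rank ∂_1 = 9 ⇒ b_0 = 11 − 0 − 9 = 2; all invariant factors of ∂_1 are 1 so no torsion. So H_0 = Z^2.
rank ∂_1 = 9, rank ∂_2 = 13 ⇒ b_1 = 22 − 9 − 13 = 0; all invariant factors of ∂_2 are 1 so no torsion. So H_1 = 0.
rank ∂_2 = 13, rank ∂_3 = 4 ⇒ b_2 = 18 − 13 − 4 = 1; all invariant factors of ∂_3 are 1 so no torsion. So H_2 = Z.
rank ∂_3 = 4, rank ∂_4 = 0 ⇒ b_3 = 5 − 4 − 0 = 1. So H_3 = Z.

b_0 = 2, b_1 = 0, b_2 = 1, b_3 = 1.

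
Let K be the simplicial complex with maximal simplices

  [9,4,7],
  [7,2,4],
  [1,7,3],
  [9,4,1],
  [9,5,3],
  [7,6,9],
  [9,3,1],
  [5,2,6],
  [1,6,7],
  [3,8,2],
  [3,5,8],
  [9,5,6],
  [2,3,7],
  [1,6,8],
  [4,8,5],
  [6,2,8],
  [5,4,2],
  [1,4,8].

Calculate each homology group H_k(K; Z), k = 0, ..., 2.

We work with the vertex ordering 1 < 2 < 3 < 4 < 5 < 6 < 7 < 8 < 9. The simplices of K, each written with vertices in increasing order, are:

  0-simplices (9): [1], [2], [3], [4], [5], [6], [7], [8], [9]
  1-simplices (27): (27 of them)
  2-simplices (18): [1,3,7], [1,3,9], [1,4,8], [1,4,9], [1,6,7], [1,6,8], [2,3,7], [2,3,8], [2,4,5], [2,4,7], [2,5,6], [2,6,8], [3,5,8], [3,5,9], [4,5,8], [4,7,9], [5,6,9], [6,7,9]

so the chain groups are C_0 ≅ Z^9, C_1 ≅ Z^27, C_2 ≅ Z^18.

Boundary ∂_1: C_1 → C_0 is given by ∂[p,q] = [q] − [p]. For instance
  ∂[4,8] = [8] − [4].
The resulting 9×27 matrix has rank 8, and its Smith normal form has invariant factors (1,1,1,1,1,1,1,1).

The boundary map ∂_2: C_2 → C_1 acts by ∂[p,q,r] = [q,r] − [p,r] + [p,q]. For instance
  ∂[1,6,8] = [6,8] − [1,8] + [1,6],
  ∂[3,5,8] = [5,8] − [3,8] + [3,5].
The 27×18 boundary matrix has rank 18 and Smith normal form diag(1,1,1,1,1,1,1,1,1,1,1,1,1,1,1,1,1,2).

Now H_k = ker ∂_k / im ∂_{k+1}, so:

  H_0: rank C_0 − rank ∂_1 = 9 − 8 = 1, and the invariant factors of ∂_1 are all 1, so H_0 = Z.
  H_1: rank ker ∂_1 − rank ∂_2 = (27 − 8) − 18 = 1, and ∂_2 has invariant factor 2 > 1, so H_1 = Z ⊕ Z_2.
  H_2: rank ker ∂_2 − rank ∂_3 = (18 − 18) − 0 = 0, and there is no ∂_3, so H_2 = 0.

H_0 = Z,  H_1 = Z ⊕ Z_2,  H_2 = 0.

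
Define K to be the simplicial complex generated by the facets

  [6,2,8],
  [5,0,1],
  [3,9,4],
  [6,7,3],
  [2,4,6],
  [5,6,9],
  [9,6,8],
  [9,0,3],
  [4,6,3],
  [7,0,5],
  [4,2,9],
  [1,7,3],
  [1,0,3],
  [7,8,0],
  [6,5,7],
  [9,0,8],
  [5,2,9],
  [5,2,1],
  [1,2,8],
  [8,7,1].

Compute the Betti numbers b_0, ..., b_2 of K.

We work with the vertex ordering 0 < 1 < 2 < 3 < 4 < 5 < 6 < 7 < 8 < 9. The simplices of K, each written with vertices in increasing order, are:

  0-simplices (10): [0], [1], [2], [3], [4], [5], [6], [7], [8], [9]
  1-simplices (30): (30 of them)
  2-simplices (20): (20 of them)

so the chain groups are C_0 ≅ Z^10, C_1 ≅ Z^30, C_2 ≅ Z^20.

Boundary ∂_1: C_1 → C_0 sends each edge [p,q] (with p < q) to q − p. For instance
  ∂[5,7] = [7] − [5].
The resulting 10×30 matrix has rank 9, and its Smith normal form has invariant factors (1,1,1,1,1,1,1,1,1).

The boundary map ∂_2: C_2 → C_1 sends each 2-simplex [p,q,r] to [q,r] − [p,r] + [p,q]. For instance
  ∂[5,6,7] = [6,7] − [5,7] + [5,6],
  ∂[2,6,8] = [6,8] − [2,8] + [2,6].
As a 30×20 matrix over Z this has rank 20, with invariant factors (1,1,1,1,1,1,1,1,1,1,1,1,1,1,1,1,1,1,1,2).

From H_k ≅ ker(∂_k) / im(∂_{k+1}) we obtain:

  H_0: rank C_0 − rank ∂_1 = 10 − 9 = 1, and the invariant factors of ∂_1 are all 1, so H_0 = Z.
  H_1: rank ker ∂_1 − rank ∂_2 = (30 − 9) − 20 = 1, and ∂_2 has invariant factor 2 > 1, so H_1 = Z ⊕ Z/2.
  H_2: rank ker ∂_2 − rank ∂_3 = (20 − 20) − 0 = 0, and there is no ∂_3, so H_2 = 0.

Hence the Betti numbers are b_0 = 1, b_1 = 1, b_2 = 0.

b_0 = 1, b_1 = 1, b_2 = 0.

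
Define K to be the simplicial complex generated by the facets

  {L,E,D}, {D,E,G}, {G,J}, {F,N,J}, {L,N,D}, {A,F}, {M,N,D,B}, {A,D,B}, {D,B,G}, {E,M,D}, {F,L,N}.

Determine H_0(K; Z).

H_0 = Z.

We work with the vertex ordering A < B < D < E < F < G < J < L < M < N. The simplices of K, each written with vertices in increasing order, are:

  0-simplices (10): A, B, D, E, F, G, J, L, M, N
  1-simplices (22): AB, AD, AF, BD, BG, BM, BN, DE, DG, DL, DM, DN, EG, EL, EM, FJ, FL, FN, GJ, JN, LN, MN
  2-simplices (12): ABD, BDG, BDM, BDN, BMN, DEG, DEL, DEM, DLN, DMN, FJN, FLN
  3-simplices (1): BDMN

giving chain groups C_0 ≅ Z^10, C_1 ≅ Z^22, C_2 ≅ Z^12, C_3 ≅ Z^1.

∂_1: C_1 → C_0 is given by ∂[p,q] = [q] − [p].
The 10×22 boundary matrix has rank 9 and Smith normal form diag(1,1,1,1,1,1,1,1,1).

The boundary map ∂_2: C_2 → C_1 acts by ∂[p,q,r] = [q,r] − [p,r] + [p,q]. For instance
  ∂DEL = EL − DL + DE,
  ∂DMN = MN − DN + DM.
The resulting 22×12 matrix has rank 11, and its Smith normal form has invariant factors (1,1,1,1,1,1,1,1,1,1,1).

The boundary map ∂_3: C_3 → C_2 sends each 3-simplex σ to the alternating sum Σ_i (−1)^i (σ with its i-th vertex removed). For instance
  ∂BDMN = DMN − BMN + BDN − BDM.
The resulting 12×1 matrix has rank 1, and its Smith normal form has invariant factors (1).

Reading off H_k = ker ∂_k / im ∂_{k+1}:

  H_0: rank C_0 − rank ∂_1 = 10 − 9 = 1, and the invariant factors of ∂_1 are all 1, so H_0 ≅ Z.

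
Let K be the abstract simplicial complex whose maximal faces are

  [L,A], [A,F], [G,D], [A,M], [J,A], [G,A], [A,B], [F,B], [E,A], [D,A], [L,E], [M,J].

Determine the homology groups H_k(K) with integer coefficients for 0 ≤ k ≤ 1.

H_0 = Z,  H_1 = Z^4.

Take the total order A < B < D < E < F < G < J < L < M on the vertex set. Then K (dimension 1) consists of the simplices:

  0-simplices (9): A, B, D, E, F, G, J, L, M
  1-simplices (12): AB, AD, AE, AF, AG, AJ, AL, AM, BF, DG, EL, JM

so the chain groups are C_0 ≅ Z^9, C_1 ≅ Z^12.

∂_1: C_1 → C_0 sends each edge [p,q] (with p < q) to q − p.
This gives a 9×12 integer matrix of rank 8; reducing to Smith normal form yields diagonal entries (1,1,1,1,1,1,1,1).

Now H_k = ker ∂_k / im ∂_{k+1}, so:

  H_0: rank C_0 − rank ∂_1 = 9 − 8 = 1, and the invariant factors of ∂_1 are all 1, so H_0 ≅ Z.
  H_1: rank ker ∂_1 − rank ∂_2 = (12 − 8) − 0 = 4, and there is no ∂_2, so H_1 ≅ Z^4.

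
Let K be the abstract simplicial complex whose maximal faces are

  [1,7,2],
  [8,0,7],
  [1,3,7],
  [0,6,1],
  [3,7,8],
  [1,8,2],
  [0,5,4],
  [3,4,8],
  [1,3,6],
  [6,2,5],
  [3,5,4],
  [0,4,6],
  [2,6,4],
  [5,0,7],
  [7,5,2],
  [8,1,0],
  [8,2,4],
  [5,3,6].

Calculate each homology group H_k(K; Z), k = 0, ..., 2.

H_0 ≅ Z,  H_1 ≅ Z ⊕ Z/2,  H_2 = 0.

We work with the vertex ordering 0 < 1 < 2 < 3 < 4 < 5 < 6 < 7 < 8. The simplices of K, each written with vertices in increasing order, are:

  0-simplices (9): [0], [1], [2], [3], [4], [5], [6], [7], [8]
  1-simplices (27): (27 of them)
  2-simplices (18): [0,1,6], [0,1,8], [0,4,5], [0,4,6], [0,5,7], [0,7,8], [1,2,7], [1,2,8], [1,3,6], [1,3,7], [2,4,6], [2,4,8], [2,5,6], [2,5,7], [3,4,5], [3,4,8], [3,5,6], [3,7,8]

Hence C_0 ≅ Z^9, C_1 ≅ Z^27, C_2 ≅ Z^18.

Boundary ∂_1: C_1 → C_0 is given by ∂[p,q] = [q] − [p].
The 9×27 boundary matrix has rank 8 and Smith normal form diag(1,1,1,1,1,1,1,1).

∂_2: C_2 → C_1 maps a triangle to the signed sum of its edges. For instance
  ∂[3,7,8] = [7,8] − [3,8] + [3,7],
  ∂[0,4,6] = [4,6] − [0,6] + [0,4].
As a 27×18 matrix over Z this has rank 18, with invariant factors (1,1,1,1,1,1,1,1,1,1,1,1,1,1,1,1,1,2).

Computing H_k = (kernel of ∂_k) / (image of ∂_{k+1}):

  H_0: rank C_0 − rank ∂_1 = 9 − 8 = 1, and the invariant factors of ∂_1 are all 1, so H_0 ≅ Z.
  H_1: rank ker ∂_1 − rank ∂_2 = (27 − 8) − 18 = 1, and ∂_2 has invariant factor 2 > 1, so H_1 ≅ Z ⊕ Z/2.
  H_2: rank ker ∂_2 − rank ∂_3 = (18 − 18) − 0 = 0, and there is no ∂_3, so H_2 ≅ 0.

As a check, the Euler characteristic is 9 − 27 + 18 = 0, which agrees with 1 − 1 + 0 = 0.
(K is a triangulation of the Klein bottle.)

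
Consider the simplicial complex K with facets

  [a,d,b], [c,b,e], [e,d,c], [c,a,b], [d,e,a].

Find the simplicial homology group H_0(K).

H_0 ≅ Z.

Fix the vertex order a < b < c < d < e and write every simplex with vertices in increasing order. Then dim K = 2 and the simplices of K are:

  0-simplices (5): a, b, c, d, e
  1-simplices (10): ab, ac, ad, ae, bc, bd, be, cd, ce, de
  2-simplices (5): abc, abd, ade, bce, cde

Hence C_0 ≅ Z^5, C_1 ≅ Z^10, C_2 ≅ Z^5.

∂_1: C_1 → C_0 maps an edge to its endpoints' difference, ∂[p,q] = q − p.
The 5×10 boundary matrix has rank 4 and Smith normal form diag(1,1,1,1).

∂_2: C_2 → C_1 sends each 2-simplex [p,q,r] to [q,r] − [p,r] + [p,q]. For instance
  ∂cde = de − ce + cd,
  ∂abc = bc − ac + ab.
The resulting 10×5 matrix has rank 5, and its Smith normal form has invariant factors (1,1,1,1,1).

Computing H_k = (kernel of ∂_k) / (image of ∂_{k+1}):

  H_0: rank C_0 − rank ∂_1 = 5 − 4 = 1, and the invariant factors of ∂_1 are all 1, so H_0 ≅ Z.

(K is a triangulation of the Möbius band.)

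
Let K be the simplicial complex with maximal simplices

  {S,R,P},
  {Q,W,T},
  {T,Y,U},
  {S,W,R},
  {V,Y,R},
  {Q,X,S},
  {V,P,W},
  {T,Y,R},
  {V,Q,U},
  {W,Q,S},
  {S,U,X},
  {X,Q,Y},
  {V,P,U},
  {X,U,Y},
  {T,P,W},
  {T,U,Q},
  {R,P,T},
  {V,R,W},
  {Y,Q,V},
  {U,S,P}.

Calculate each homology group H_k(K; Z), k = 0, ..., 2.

Order the vertices as P < Q < R < S < T < U < V < W < X < Y. Listing each simplex with vertices in this order, K has dimension 2 with simplices:

  0-simplices (10): P, Q, R, S, T, U, V, W, X, Y
  1-simplices (30): PR, PS, PT, PU, PV, PW, QS, QT, QU, QV, QW, QX, QY, RS, RT, RV, RW, RY, SU, SW, SX, TU, TW, TY, UV, UX, UY, VW, VY, XY
  2-simplices (20): PRS, PRT, PSU, PTW, PUV, PVW, QSW, QSX, QTU, QTW, QUV, QVY, QXY, RSW, RTY, RVW, RVY, SUX, TUY, UXY

Hence C_0 ≅ Z^10, C_1 ≅ Z^30, C_2 ≅ Z^20.

Boundary ∂_1: C_1 → C_0 is given by ∂[p,q] = [q] − [p]. For instance
  ∂SX = X − S.
This gives a 10×30 integer matrix of rank 9; reducing to Smith normal form yields diagonal entries (1,1,1,1,1,1,1,1,1).

∂_2: C_2 → C_1 sends each 2-simplex [p,q,r] to [q,r] − [p,r] + [p,q]. For instance
  ∂PRS = RS − PS + PR,
  ∂PVW = VW − PW + PV.
The 30×20 boundary matrix has rank 20 and Smith normal form diag(1,1,1,1,1,1,1,1,1,1,1,1,1,1,1,1,1,1,1,2).

From H_k ≅ ker(∂_k) / im(∂_{k+1}) we obtain:

  H_0: rank C_0 − rank ∂_1 = 10 − 9 = 1, and the invariant factors of ∂_1 are all 1, so H_0 ≅ Z.
  H_1: rank ker ∂_1 − rank ∂_2 = (30 − 9) − 20 = 1, and ∂_2 has invariant factor 2 > 1, so H_1 ≅ Z ⊕ Z/2.
  H_2: rank ker ∂_2 − rank ∂_3 = (20 − 20) − 0 = 0, and there is no ∂_3, so H_2 ≅ 0.

As a check, the Euler characteristic is 10 − 30 + 20 = 0, which agrees with 1 − 1 + 0 = 0.

H_0 ≅ Z,  H_1 ≅ Z ⊕ Z/2,  H_2 = 0.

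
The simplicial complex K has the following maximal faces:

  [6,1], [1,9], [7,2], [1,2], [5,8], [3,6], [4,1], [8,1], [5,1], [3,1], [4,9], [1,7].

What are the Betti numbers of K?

Order the vertices as 1 < 2 < 3 < 4 < 5 < 6 < 7 < 8 < 9. Listing each simplex with vertices in this order, K has dimension 1 with simplices:

  0-simplices (9): [1], [2], [3], [4], [5], [6], [7], [8], [9]
  1-simplices (12): [1,2], [1,3], [1,4], [1,5], [1,6], [1,7], [1,8], [1,9], [2,7], [3,6], [4,9], [5,8]

so the chain groups are C_0 ≅ Z^9, C_1 ≅ Z^12.

Boundary ∂_1: C_1 → C_0 sends each edge [p,q] (with p < q) to q − p. For instance
  ∂[1,8] = [8] − [1].
The 9×12 boundary matrix has rank 8 and Smith normal form diag(1,1,1,1,1,1,1,1).

Now H_k = ker ∂_k / im ∂_{k+1}, so:

  H_0: rank C_0 − rank ∂_1 = 9 − 8 = 1, and the invariant factors of ∂_1 are all 1, so H_0 = Z.
  H_1: rank ker ∂_1 − rank ∂_2 = (12 − 8) − 0 = 4, and there is no ∂_2, so H_1 = Z^4.

Hence the Betti numbers are b_0 = 1, b_1 = 4.

b_0 = 1, b_1 = 4.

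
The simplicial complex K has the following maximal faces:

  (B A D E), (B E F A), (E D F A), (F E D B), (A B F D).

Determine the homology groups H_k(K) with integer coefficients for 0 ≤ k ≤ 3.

H_0 = Z,  H_1 = 0,  H_2 = 0,  H_3 = Z.

We work with the vertex ordering A < B < D < E < F. The simplices of K, each written with vertices in increasing order, are:

  0-simplices (5): A, B, D, E, F
  1-simplices (10): AB, AD, AE, AF, BD, BE, BF, DE, DF, EF
  2-simplices (10): ABD, ABE, ABF, ADE, ADF, AEF, BDE, BDF, BEF, DEF
  3-simplices (5): ABDE, ABDF, ABEF, ADEF, BDEF

giving chain groups C_0 ≅ Z^5, C_1 ≅ Z^10, C_2 ≅ Z^10, C_3 ≅ Z^5.

∂_1: C_1 → C_0 sends each edge [p,q] (with p < q) to q − p.
This gives a 5×10 integer matrix of rank 4; reducing to Smith normal form yields diagonal entries (1,1,1,1).

Boundary ∂_2: C_2 → C_1 maps a triangle to the signed sum of its edges. For instance
  ∂ADE = DE − AE + AD,
  ∂DEF = EF − DF + DE.
As a 10×10 matrix over Z this has rank 6, with invariant factors (1,1,1,1,1,1).

The boundary map ∂_3: C_3 → C_2 sends each 3-simplex σ to the alternating sum Σ_i (−1)^i (σ with its i-th vertex removed). For instance
  ∂BDEF = DEF − BEF + BDF − BDE,
  ∂ABDE = BDE − ADE + ABE − ABD.
As a 10×5 matrix over Z this has rank 4, with invariant factors (1,1,1,1).

From H_k ≅ ker(∂_k) / im(∂_{k+1}) we obtain:

  H_0: rank C_0 − rank ∂_1 = 5 − 4 = 1, and the invariant factors of ∂_1 are all 1, so H_0 ≅ Z.
  H_1: rank ker ∂_1 − rank ∂_2 = (10 − 4) − 6 = 0, and the invariant factors of ∂_2 are all 1, so H_1 ≅ 0.
  H_2: rank ker ∂_2 − rank ∂_3 = (10 − 6) − 4 = 0, and the invariant factors of ∂_3 are all 1, so H_2 ≅ 0.
  H_3: rank ker ∂_3 − rank ∂_4 = (5 − 4) − 0 = 1, and there is no ∂_4, so H_3 ≅ Z.

As a check, the Euler characteristic is 5 − 10 + 10 − 5 = 0, which agrees with 1 − 0 + 0 − 1 = 0.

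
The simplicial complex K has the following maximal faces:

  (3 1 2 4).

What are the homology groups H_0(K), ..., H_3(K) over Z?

We work with the vertex ordering 1 < 2 < 3 < 4. The simplices of K, each written with vertices in increasing order, are:

  0-simplices (4): [1], [2], [3], [4]
  1-simplices (6): [1,2], [1,3], [1,4], [2,3], [2,4], [3,4]
  2-simplices (4): [1,2,3], [1,2,4], [1,3,4], [2,3,4]
  3-simplices (1): [1,2,3,4]

Hence C_0 ≅ Z^4, C_1 ≅ Z^6, C_2 ≅ Z^4, C_3 ≅ Z^1.

∂_1: C_1 → C_0 maps an edge to its endpoints' difference, ∂[p,q] = q − p.
As a 4×6 matrix over Z this has rank 3, with invariant factors (1,1,1).

The boundary map ∂_2: C_2 → C_1 sends each 2-simplex [p,q,r] to [q,r] − [p,r] + [p,q]. For instance
  ∂[1,2,4] = [2,4] − [1,4] + [1,2],
  ∂[2,3,4] = [3,4] − [2,4] + [2,3].
As a 6×4 matrix over Z this has rank 3, with invariant factors (1,1,1).

The boundary map ∂_3: C_3 → C_2 sends each 3-simplex σ to the alternating sum Σ_i (−1)^i (σ with its i-th vertex removed). For instance
  ∂[1,2,3,4] = [2,3,4] − [1,3,4] + [1,2,4] − [1,2,3].
The resulting 4×1 matrix has rank 1, and its Smith normal form has invariant factors (1).

Computing H_k = (kernel of ∂_k) / (image of ∂_{k+1}):

  H_0: rank C_0 − rank ∂_1 = 4 − 3 = 1, and the invariant factors of ∂_1 are all 1, so H_0 = Z.
  H_1: rank ker ∂_1 − rank ∂_2 = (6 − 3) − 3 = 0, and the invariant factors of ∂_2 are all 1, so H_1 = 0.
  H_2: rank ker ∂_2 − rank ∂_3 = (4 − 3) − 1 = 0, and the invariant factors of ∂_3 are all 1, so H_2 = 0.
  H_3: rank ker ∂_3 − rank ∂_4 = (1 − 1) − 0 = 0, and there is no ∂_4, so H_3 = 0.

As a check, the Euler characteristic is 4 − 6 + 4 − 1 = 1, which agrees with 1 − 0 + 0 − 0 = 1.

H_0 = Z,  H_1 = 0,  H_2 = 0,  H_3 = 0.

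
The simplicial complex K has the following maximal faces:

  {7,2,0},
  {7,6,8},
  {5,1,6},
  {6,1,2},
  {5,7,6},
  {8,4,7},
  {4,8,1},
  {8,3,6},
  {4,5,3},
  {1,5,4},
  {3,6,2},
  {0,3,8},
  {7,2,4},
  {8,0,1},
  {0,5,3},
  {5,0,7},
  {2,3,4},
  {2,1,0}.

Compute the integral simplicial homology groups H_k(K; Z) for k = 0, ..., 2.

Order the vertices as 0 < 1 < 2 < 3 < 4 < 5 < 6 < 7 < 8. Listing each simplex with vertices in this order, K has dimension 2 with simplices:

  0-simplices (9): [0], [1], [2], [3], [4], [5], [6], [7], [8]
  1-simplices (27): (27 of them)
  2-simplices (18): [0,1,2], [0,1,8], [0,2,7], [0,3,5], [0,3,8], [0,5,7], [1,2,6], [1,4,5], [1,4,8], [1,5,6], [2,3,4], [2,3,6], [2,4,7], [3,4,5], [3,6,8], [4,7,8], [5,6,7], [6,7,8]

so the chain groups are C_0 ≅ Z^9, C_1 ≅ Z^27, C_2 ≅ Z^18.

∂_1: C_1 → C_0 is given by ∂[p,q] = [q] − [p]. For instance
  ∂[0,1] = [1] − [0].
The 9×27 boundary matrix has rank 8 and Smith normal form diag(1,1,1,1,1,1,1,1).

∂_2: C_2 → C_1 acts by ∂[p,q,r] = [q,r] − [p,r] + [p,q]. For instance
  ∂[4,7,8] = [7,8] − [4,8] + [4,7],
  ∂[1,2,6] = [2,6] − [1,6] + [1,2].
This gives a 27×18 integer matrix of rank 17; reducing to Smith normal form yields diagonal entries (1,1,1,1,1,1,1,1,1,1,1,1,1,1,1,1,1).

Now H_k = ker ∂_k / im ∂_{k+1}, so:

  H_0: rank C_0 − rank ∂_1 = 9 − 8 = 1, and the invariant factors of ∂_1 are all 1, so H_0 ≅ Z.
  H_1: rank ker ∂_1 − rank ∂_2 = (27 − 8) − 17 = 2, and the invariant factors of ∂_2 are all 1, so H_1 ≅ Z^2.
  H_2: rank ker ∂_2 − rank ∂_3 = (18 − 17) − 0 = 1, and there is no ∂_3, so H_2 ≅ Z.

As a check, the Euler characteristic is 9 − 27 + 18 = 0, which agrees with 1 − 2 + 1 = 0.
(K is a triangulation of the torus T^2.)

H_0 = Z,  H_1 = Z^2,  H_2 = Z.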